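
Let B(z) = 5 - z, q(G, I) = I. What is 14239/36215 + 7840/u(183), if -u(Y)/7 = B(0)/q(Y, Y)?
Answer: -1484511041/36215 ≈ -40992.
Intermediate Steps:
u(Y) = -35/Y (u(Y) = -7*(5 - 1*0)/Y = -7*(5 + 0)/Y = -35/Y)
14239/36215 + 7840/u(183) = 14239/36215 + 7840/((-35/183)) = 14239*(1/36215) + 7840/((-35*1/183)) = 14239/36215 + 7840/(-35/183) = 14239/36215 + 7840*(-183/35) = 14239/36215 - 40992 = -1484511041/36215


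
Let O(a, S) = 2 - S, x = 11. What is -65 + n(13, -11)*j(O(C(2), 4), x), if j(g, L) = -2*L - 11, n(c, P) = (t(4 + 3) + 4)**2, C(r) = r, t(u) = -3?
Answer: -98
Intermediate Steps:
n(c, P) = 1 (n(c, P) = (-3 + 4)**2 = 1**2 = 1)
j(g, L) = -11 - 2*L
-65 + n(13, -11)*j(O(C(2), 4), x) = -65 + 1*(-11 - 2*11) = -65 + 1*(-11 - 22) = -65 + 1*(-33) = -65 - 33 = -98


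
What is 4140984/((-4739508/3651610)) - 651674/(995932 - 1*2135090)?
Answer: -717729149903813897/224960352261 ≈ -3.1905e+6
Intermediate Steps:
4140984/((-4739508/3651610)) - 651674/(995932 - 1*2135090) = 4140984/((-4739508*1/3651610)) - 651674/(995932 - 2135090) = 4140984/(-2369754/1825805) - 651674/(-1139158) = 4140984*(-1825805/2369754) - 651674*(-1/1139158) = -1260104882020/394959 + 325837/569579 = -717729149903813897/224960352261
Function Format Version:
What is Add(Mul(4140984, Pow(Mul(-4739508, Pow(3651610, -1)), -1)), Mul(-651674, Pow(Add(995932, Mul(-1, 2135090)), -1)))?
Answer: Rational(-717729149903813897, 224960352261) ≈ -3.1905e+6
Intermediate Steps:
Add(Mul(4140984, Pow(Mul(-4739508, Pow(3651610, -1)), -1)), Mul(-651674, Pow(Add(995932, Mul(-1, 2135090)), -1))) = Add(Mul(4140984, Pow(Mul(-4739508, Rational(1, 3651610)), -1)), Mul(-651674, Pow(Add(995932, -2135090), -1))) = Add(Mul(4140984, Pow(Rational(-2369754, 1825805), -1)), Mul(-651674, Pow(-1139158, -1))) = Add(Mul(4140984, Rational(-1825805, 2369754)), Mul(-651674, Rational(-1, 1139158))) = Add(Rational(-1260104882020, 394959), Rational(325837, 569579)) = Rational(-717729149903813897, 224960352261)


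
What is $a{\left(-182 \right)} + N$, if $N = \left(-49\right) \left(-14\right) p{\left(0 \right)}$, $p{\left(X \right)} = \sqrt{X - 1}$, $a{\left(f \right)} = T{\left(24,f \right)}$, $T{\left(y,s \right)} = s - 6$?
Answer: $-188 + 686 i \approx -188.0 + 686.0 i$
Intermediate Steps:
$T{\left(y,s \right)} = -6 + s$
$a{\left(f \right)} = -6 + f$
$p{\left(X \right)} = \sqrt{-1 + X}$
$N = 686 i$ ($N = \left(-49\right) \left(-14\right) \sqrt{-1 + 0} = 686 \sqrt{-1} = 686 i \approx 686.0 i$)
$a{\left(-182 \right)} + N = \left(-6 - 182\right) + 686 i = -188 + 686 i$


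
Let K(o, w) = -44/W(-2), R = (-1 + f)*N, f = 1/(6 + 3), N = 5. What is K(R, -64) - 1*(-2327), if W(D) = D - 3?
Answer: 11679/5 ≈ 2335.8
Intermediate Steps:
W(D) = -3 + D
f = ⅑ (f = 1/9 = ⅑ ≈ 0.11111)
R = -40/9 (R = (-1 + ⅑)*5 = -8/9*5 = -40/9 ≈ -4.4444)
K(o, w) = 44/5 (K(o, w) = -44/(-3 - 2) = -44/(-5) = -44*(-⅕) = 44/5)
K(R, -64) - 1*(-2327) = 44/5 - 1*(-2327) = 44/5 + 2327 = 11679/5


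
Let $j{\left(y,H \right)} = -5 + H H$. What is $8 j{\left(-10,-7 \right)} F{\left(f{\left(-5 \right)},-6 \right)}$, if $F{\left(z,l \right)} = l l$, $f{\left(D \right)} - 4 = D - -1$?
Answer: $12672$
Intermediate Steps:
$f{\left(D \right)} = 5 + D$ ($f{\left(D \right)} = 4 + \left(D - -1\right) = 4 + \left(D + 1\right) = 4 + \left(1 + D\right) = 5 + D$)
$F{\left(z,l \right)} = l^{2}$
$j{\left(y,H \right)} = -5 + H^{2}$
$8 j{\left(-10,-7 \right)} F{\left(f{\left(-5 \right)},-6 \right)} = 8 \left(-5 + \left(-7\right)^{2}\right) \left(-6\right)^{2} = 8 \left(-5 + 49\right) 36 = 8 \cdot 44 \cdot 36 = 352 \cdot 36 = 12672$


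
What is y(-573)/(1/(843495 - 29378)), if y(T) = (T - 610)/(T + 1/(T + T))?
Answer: 1103713071006/656659 ≈ 1.6808e+6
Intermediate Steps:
y(T) = (-610 + T)/(T + 1/(2*T))
y(-573)/(1/(843495 - 29378)) = (2*(-573)*(-610 - 573)/(1 + 2*(-573)²))/(1/(843495 - 29378)) = (2*(-573)*(-1183)/(1 + 2*328329))/(1/814117) = (2*(-573)*(-1183)/(1 + 656658))/(1/814117) = (2*(-573)*(-1183)/656659)*814117 = (2*(-573)*(1/656659)*(-1183))*814117 = (1355718/656659)*814117 = 1103713071006/656659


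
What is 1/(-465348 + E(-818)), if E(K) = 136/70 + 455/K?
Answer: -28630/13322873541 ≈ -2.1489e-6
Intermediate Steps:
E(K) = 68/35 + 455/K (E(K) = 136*(1/70) + 455/K = 68/35 + 455/K)
1/(-465348 + E(-818)) = 1/(-465348 + (68/35 + 455/(-818))) = 1/(-465348 + (68/35 + 455*(-1/818))) = 1/(-465348 + (68/35 - 455/818)) = 1/(-465348 + 39699/28630) = 1/(-13322873541/28630) = -28630/13322873541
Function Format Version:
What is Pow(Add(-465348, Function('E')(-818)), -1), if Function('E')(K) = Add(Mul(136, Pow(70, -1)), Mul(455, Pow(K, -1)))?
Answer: Rational(-28630, 13322873541) ≈ -2.1489e-6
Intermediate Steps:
Function('E')(K) = Add(Rational(68, 35), Mul(455, Pow(K, -1))) (Function('E')(K) = Add(Mul(136, Rational(1, 70)), Mul(455, Pow(K, -1))) = Add(Rational(68, 35), Mul(455, Pow(K, -1))))
Pow(Add(-465348, Function('E')(-818)), -1) = Pow(Add(-465348, Add(Rational(68, 35), Mul(455, Pow(-818, -1)))), -1) = Pow(Add(-465348, Add(Rational(68, 35), Mul(455, Rational(-1, 818)))), -1) = Pow(Add(-465348, Add(Rational(68, 35), Rational(-455, 818))), -1) = Pow(Add(-465348, Rational(39699, 28630)), -1) = Pow(Rational(-13322873541, 28630), -1) = Rational(-28630, 13322873541)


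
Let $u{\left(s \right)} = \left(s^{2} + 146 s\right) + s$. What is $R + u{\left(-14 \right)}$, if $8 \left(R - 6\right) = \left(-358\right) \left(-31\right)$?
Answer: $- \frac{1875}{4} \approx -468.75$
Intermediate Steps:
$u{\left(s \right)} = s^{2} + 147 s$
$R = \frac{5573}{4}$ ($R = 6 + \frac{\left(-358\right) \left(-31\right)}{8} = 6 + \frac{1}{8} \cdot 11098 = 6 + \frac{5549}{4} = \frac{5573}{4} \approx 1393.3$)
$R + u{\left(-14 \right)} = \frac{5573}{4} - 14 \left(147 - 14\right) = \frac{5573}{4} - 1862 = - \frac{1875}{4}$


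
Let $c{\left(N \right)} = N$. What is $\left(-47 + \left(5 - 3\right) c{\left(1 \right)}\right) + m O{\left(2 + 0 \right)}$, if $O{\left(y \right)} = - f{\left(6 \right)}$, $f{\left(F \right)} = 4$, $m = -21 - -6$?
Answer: $15$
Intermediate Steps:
$m = -15$ ($m = -21 + 6 = -15$)
$O{\left(y \right)} = -4$ ($O{\left(y \right)} = \left(-1\right) 4 = -4$)
$\left(-47 + \left(5 - 3\right) c{\left(1 \right)}\right) + m O{\left(2 + 0 \right)} = \left(-47 + \left(5 - 3\right) 1\right) - -60 = \left(-47 + 2 \cdot 1\right) + 60 = \left(-47 + 2\right) + 60 = -45 + 60 = 15$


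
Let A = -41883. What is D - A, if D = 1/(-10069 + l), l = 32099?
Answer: 922682491/22030 ≈ 41883.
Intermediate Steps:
D = 1/22030 (D = 1/(-10069 + 32099) = 1/22030 ≈ 4.5393e-5)
D - A = 1/22030 - 1*(-41883) = 1/22030 + 41883 = 922682491/22030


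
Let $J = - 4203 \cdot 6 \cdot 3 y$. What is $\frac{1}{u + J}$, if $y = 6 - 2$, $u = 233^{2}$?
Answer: $- \frac{1}{248327} \approx -4.027 \cdot 10^{-6}$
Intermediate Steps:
$u = 54289$
$y = 4$
$J = -302616$ ($J = - 4203 \cdot 6 \cdot 3 \cdot 4 = - 4203 \cdot 18 \cdot 4 = \left(-4203\right) 72 = -302616$)
$\frac{1}{u + J} = \frac{1}{54289 - 302616} = \frac{1}{-248327} = - \frac{1}{248327}$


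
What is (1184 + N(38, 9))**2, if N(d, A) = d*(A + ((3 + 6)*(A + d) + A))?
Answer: 321915364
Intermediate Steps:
N(d, A) = d*(9*d + 11*A) (N(d, A) = d*(A + (9*(A + d) + A)) = d*(A + ((9*A + 9*d) + A)) = d*(A + (9*d + 10*A)) = d*(9*d + 11*A))
(1184 + N(38, 9))**2 = (1184 + 38*(9*38 + 11*9))**2 = (1184 + 38*(342 + 99))**2 = (1184 + 38*441)**2 = (1184 + 16758)**2 = 17942**2 = 321915364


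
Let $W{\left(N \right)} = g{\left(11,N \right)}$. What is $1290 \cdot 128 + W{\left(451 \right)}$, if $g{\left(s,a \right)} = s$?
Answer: $165131$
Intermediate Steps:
$W{\left(N \right)} = 11$
$1290 \cdot 128 + W{\left(451 \right)} = 1290 \cdot 128 + 11 = 165120 + 11 = 165131$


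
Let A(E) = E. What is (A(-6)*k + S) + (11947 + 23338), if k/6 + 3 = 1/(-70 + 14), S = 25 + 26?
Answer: 496225/14 ≈ 35445.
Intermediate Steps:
S = 51
k = -507/28 (k = -18 + 6/(-70 + 14) = -18 + 6/(-56) = -18 + 6*(-1/56) = -18 - 3/28 = -507/28 ≈ -18.107)
(A(-6)*k + S) + (11947 + 23338) = (-6*(-507/28) + 51) + (11947 + 23338) = (1521/14 + 51) + 35285 = 2235/14 + 35285 = 496225/14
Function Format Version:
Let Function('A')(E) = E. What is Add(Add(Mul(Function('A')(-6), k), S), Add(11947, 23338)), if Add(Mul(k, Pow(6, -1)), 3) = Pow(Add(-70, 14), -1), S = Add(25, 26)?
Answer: Rational(496225, 14) ≈ 35445.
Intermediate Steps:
S = 51
k = Rational(-507, 28) (k = Add(-18, Mul(6, Pow(Add(-70, 14), -1))) = Add(-18, Mul(6, Pow(-56, -1))) = Add(-18, Mul(6, Rational(-1, 56))) = Add(-18, Rational(-3, 28)) = Rational(-507, 28) ≈ -18.107)
Add(Add(Mul(Function('A')(-6), k), S), Add(11947, 23338)) = Add(Add(Mul(-6, Rational(-507, 28)), 51), Add(11947, 23338)) = Add(Add(Rational(1521, 14), 51), 35285) = Add(Rational(2235, 14), 35285) = Rational(496225, 14)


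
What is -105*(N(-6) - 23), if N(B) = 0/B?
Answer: 2415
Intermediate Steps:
N(B) = 0
-105*(N(-6) - 23) = -105*(0 - 23) = -105*(-23) = 2415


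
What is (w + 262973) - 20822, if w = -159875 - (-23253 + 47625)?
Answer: 57904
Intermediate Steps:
w = -184247 (w = -159875 - 1*24372 = -159875 - 24372 = -184247)
(w + 262973) - 20822 = (-184247 + 262973) - 20822 = 78726 - 20822 = 57904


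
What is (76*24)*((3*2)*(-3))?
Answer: -32832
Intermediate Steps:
(76*24)*((3*2)*(-3)) = 1824*(6*(-3)) = 1824*(-18) = -32832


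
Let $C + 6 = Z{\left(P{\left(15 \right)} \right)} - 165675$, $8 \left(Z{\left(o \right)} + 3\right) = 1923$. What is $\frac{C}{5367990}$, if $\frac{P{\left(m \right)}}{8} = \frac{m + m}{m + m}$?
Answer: $- \frac{441183}{14314640} \approx -0.03082$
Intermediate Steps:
$P{\left(m \right)} = 8$ ($P{\left(m \right)} = 8 \frac{m + m}{m + m} = 8 \frac{2 m}{2 m} = 8 \cdot 2 m \frac{1}{2 m} = 8 \cdot 1 = 8$)
$Z{\left(o \right)} = \frac{1899}{8}$ ($Z{\left(o \right)} = -3 + \frac{1}{8} \cdot 1923 = -3 + \frac{1923}{8} = \frac{1899}{8}$)
$C = - \frac{1323549}{8}$ ($C = -6 + \left(\frac{1899}{8} - 165675\right) = -6 - \frac{1323501}{8} = - \frac{1323549}{8} \approx -1.6544 \cdot 10^{5}$)
$\frac{C}{5367990} = - \frac{1323549}{8 \cdot 5367990} = \left(- \frac{1323549}{8}\right) \frac{1}{5367990} = - \frac{441183}{14314640}$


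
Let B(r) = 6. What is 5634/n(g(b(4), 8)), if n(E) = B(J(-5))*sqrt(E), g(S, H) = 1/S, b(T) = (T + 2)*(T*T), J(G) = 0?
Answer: 3756*sqrt(6) ≈ 9200.3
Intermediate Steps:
b(T) = T**2*(2 + T) (b(T) = (2 + T)*T**2 = T**2*(2 + T))
n(E) = 6*sqrt(E)
5634/n(g(b(4), 8)) = 5634/((6*sqrt(1/(4**2*(2 + 4))))) = 5634/((6*sqrt(1/(16*6)))) = 5634/((6*sqrt(1/96))) = 5634/((6*(sqrt(6)/24))) = 5634/((sqrt(6)/4)) = 5634*(2*sqrt(6)/3) = 3756*sqrt(6)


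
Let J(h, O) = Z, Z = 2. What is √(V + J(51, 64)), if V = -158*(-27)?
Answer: 2*√1067 ≈ 65.330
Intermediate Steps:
J(h, O) = 2
V = 4266
√(V + J(51, 64)) = √(4266 + 2) = √4268 = 2*√1067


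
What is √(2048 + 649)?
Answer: √2697 ≈ 51.933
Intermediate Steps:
√(2048 + 649) = √2697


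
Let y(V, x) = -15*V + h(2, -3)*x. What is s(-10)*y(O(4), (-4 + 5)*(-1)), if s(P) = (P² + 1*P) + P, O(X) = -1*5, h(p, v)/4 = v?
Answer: 6960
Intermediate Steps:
h(p, v) = 4*v
O(X) = -5
s(P) = P² + 2*P (s(P) = (P² + P) + P = (P + P²) + P = P² + 2*P)
y(V, x) = -15*V - 12*x (y(V, x) = -15*V + (4*(-3))*x = -15*V - 12*x)
s(-10)*y(O(4), (-4 + 5)*(-1)) = (-10*(2 - 10))*(-15*(-5) - 12*(-4 + 5)*(-1)) = (-10*(-8))*(75 - 12*(-1)) = 80*(75 - 12*(-1)) = 80*(75 + 12) = 80*87 = 6960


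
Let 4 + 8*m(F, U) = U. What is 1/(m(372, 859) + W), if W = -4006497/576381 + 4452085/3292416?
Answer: 632562008832/64063412153131 ≈ 0.0098740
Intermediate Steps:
m(F, U) = -½ + U/8
W = -3541652540789/632562008832 (W = -4006497*1/576381 + 4452085*(1/3292416) = -1335499/192127 + 4452085/3292416 = -3541652540789/632562008832 ≈ -5.5989)
1/(m(372, 859) + W) = 1/((-½ + (⅛)*859) - 3541652540789/632562008832) = 1/((-½ + 859/8) - 3541652540789/632562008832) = 1/(855/8 - 3541652540789/632562008832) = 1/(64063412153131/632562008832) = 632562008832/64063412153131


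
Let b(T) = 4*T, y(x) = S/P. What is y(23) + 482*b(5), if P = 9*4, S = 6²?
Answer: 9641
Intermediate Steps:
S = 36
P = 36
y(x) = 1 (y(x) = 36/36 = 36*(1/36) = 1)
y(23) + 482*b(5) = 1 + 482*(4*5) = 1 + 482*20 = 1 + 9640 = 9641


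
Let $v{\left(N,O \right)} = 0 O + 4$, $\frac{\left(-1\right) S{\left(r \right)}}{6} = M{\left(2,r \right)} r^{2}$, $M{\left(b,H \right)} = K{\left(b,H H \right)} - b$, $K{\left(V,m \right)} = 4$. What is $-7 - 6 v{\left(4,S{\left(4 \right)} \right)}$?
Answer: $-31$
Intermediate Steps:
$M{\left(b,H \right)} = 4 - b$
$S{\left(r \right)} = - 12 r^{2}$ ($S{\left(r \right)} = - 6 \left(4 - 2\right) r^{2} = - 6 \cdot 2 r^{2} = - 12 r^{2}$)
$v{\left(N,O \right)} = 4$ ($v{\left(N,O \right)} = 0 + 4 = 4$)
$-7 - 6 v{\left(4,S{\left(4 \right)} \right)} = -7 - 24 = -31$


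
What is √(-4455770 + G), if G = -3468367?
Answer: I*√7924137 ≈ 2815.0*I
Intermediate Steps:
√(-4455770 + G) = √(-4455770 - 3468367) = √(-7924137) = I*√7924137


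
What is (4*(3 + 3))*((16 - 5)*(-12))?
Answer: -3168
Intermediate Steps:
(4*(3 + 3))*((16 - 5)*(-12)) = (4*6)*(11*(-12)) = 24*(-132) = -3168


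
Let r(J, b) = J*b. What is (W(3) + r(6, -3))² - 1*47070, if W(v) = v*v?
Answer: -46989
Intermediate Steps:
W(v) = v²
(W(3) + r(6, -3))² - 1*47070 = (3² + 6*(-3))² - 1*47070 = (9 - 18)² - 47070 = (-9)² - 47070 = 81 - 47070 = -46989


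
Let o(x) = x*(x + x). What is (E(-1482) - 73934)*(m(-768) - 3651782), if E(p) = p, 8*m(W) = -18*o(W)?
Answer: 475572541840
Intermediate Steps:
o(x) = 2*x² (o(x) = x*(2*x) = 2*x²)
m(W) = -9*W²/2 (m(W) = (-36*W²)/8 = -9*W²/2)
(E(-1482) - 73934)*(m(-768) - 3651782) = (-1482 - 73934)*(-9/2*(-768)² - 3651782) = -75416*(-9/2*589824 - 3651782) = -75416*(-2654208 - 3651782) = -75416*(-6305990) = 475572541840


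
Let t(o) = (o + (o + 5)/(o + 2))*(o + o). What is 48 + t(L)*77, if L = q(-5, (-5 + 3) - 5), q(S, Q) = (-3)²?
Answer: 14286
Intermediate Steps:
q(S, Q) = 9
L = 9
t(o) = 2*o*(o + (5 + o)/(2 + o)) (t(o) = (o + (5 + o)/(2 + o))*(2*o) = 2*o*(o + (5 + o)/(2 + o)))
48 + t(L)*77 = 48 + (2*9*(5 + 9² + 3*9)/(2 + 9))*77 = 48 + (2*9*(5 + 81 + 27)/11)*77 = 48 + (2*9*(1/11)*113)*77 = 48 + (2034/11)*77 = 48 + 14238 = 14286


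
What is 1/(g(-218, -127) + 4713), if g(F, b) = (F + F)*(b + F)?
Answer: 1/155133 ≈ 6.4461e-6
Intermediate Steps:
g(F, b) = 2*F*(F + b) (g(F, b) = (2*F)*(F + b) = 2*F*(F + b))
1/(g(-218, -127) + 4713) = 1/(2*(-218)*(-218 - 127) + 4713) = 1/(2*(-218)*(-345) + 4713) = 1/(150420 + 4713) = 1/155133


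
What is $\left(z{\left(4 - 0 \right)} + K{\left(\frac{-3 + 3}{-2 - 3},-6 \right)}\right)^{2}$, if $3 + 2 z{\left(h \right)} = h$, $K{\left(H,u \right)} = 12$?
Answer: $\frac{625}{4} \approx 156.25$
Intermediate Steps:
$z{\left(h \right)} = - \frac{3}{2} + \frac{h}{2}$
$\left(z{\left(4 - 0 \right)} + K{\left(\frac{-3 + 3}{-2 - 3},-6 \right)}\right)^{2} = \left(\left(- \frac{3}{2} + \frac{4 - 0}{2}\right) + 12\right)^{2} = \left(\left(- \frac{3}{2} + \frac{4 + 0}{2}\right) + 12\right)^{2} = \left(\left(- \frac{3}{2} + \frac{1}{2} \cdot 4\right) + 12\right)^{2} = \left(\left(- \frac{3}{2} + 2\right) + 12\right)^{2} = \left(\frac{1}{2} + 12\right)^{2} = \left(\frac{25}{2}\right)^{2} = \frac{625}{4}$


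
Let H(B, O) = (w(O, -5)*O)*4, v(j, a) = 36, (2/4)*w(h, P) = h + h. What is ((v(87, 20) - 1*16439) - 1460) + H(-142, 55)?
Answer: 30537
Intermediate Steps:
w(h, P) = 4*h (w(h, P) = 2*(h + h) = 2*(2*h) = 4*h)
H(B, O) = 16*O**2 (H(B, O) = ((4*O)*O)*4 = (4*O**2)*4 = 16*O**2)
((v(87, 20) - 1*16439) - 1460) + H(-142, 55) = ((36 - 1*16439) - 1460) + 16*55**2 = ((36 - 16439) - 1460) + 16*3025 = (-16403 - 1460) + 48400 = -17863 + 48400 = 30537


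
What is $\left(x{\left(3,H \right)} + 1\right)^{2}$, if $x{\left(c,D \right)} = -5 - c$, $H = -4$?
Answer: $49$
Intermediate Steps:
$\left(x{\left(3,H \right)} + 1\right)^{2} = \left(\left(-5 - 3\right) + 1\right)^{2} = \left(-8 + 1\right)^{2} = \left(-7\right)^{2} = 49$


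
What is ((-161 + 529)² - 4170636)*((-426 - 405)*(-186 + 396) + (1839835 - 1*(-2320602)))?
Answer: -16084060461524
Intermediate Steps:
((-161 + 529)² - 4170636)*((-426 - 405)*(-186 + 396) + (1839835 - 1*(-2320602))) = (368² - 4170636)*(-831*210 + (1839835 + 2320602)) = (135424 - 4170636)*(-174510 + 4160437) = -4035212*3985927 = -16084060461524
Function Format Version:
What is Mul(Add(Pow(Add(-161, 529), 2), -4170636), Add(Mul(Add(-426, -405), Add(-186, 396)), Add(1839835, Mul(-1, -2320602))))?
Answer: -16084060461524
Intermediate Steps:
Mul(Add(Pow(Add(-161, 529), 2), -4170636), Add(Mul(Add(-426, -405), Add(-186, 396)), Add(1839835, Mul(-1, -2320602)))) = Mul(Add(Pow(368, 2), -4170636), Add(Mul(-831, 210), Add(1839835, 2320602))) = Mul(Add(135424, -4170636), Add(-174510, 4160437)) = Mul(-4035212, 3985927) = -16084060461524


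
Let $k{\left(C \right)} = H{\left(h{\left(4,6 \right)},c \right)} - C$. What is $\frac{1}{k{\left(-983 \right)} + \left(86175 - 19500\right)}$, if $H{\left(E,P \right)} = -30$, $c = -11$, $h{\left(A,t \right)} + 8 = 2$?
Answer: $\frac{1}{67628} \approx 1.4787 \cdot 10^{-5}$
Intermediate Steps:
$h{\left(A,t \right)} = -6$ ($h{\left(A,t \right)} = -8 + 2 = -6$)
$k{\left(C \right)} = -30 - C$
$\frac{1}{k{\left(-983 \right)} + \left(86175 - 19500\right)} = \frac{1}{\left(-30 - -983\right) + \left(86175 - 19500\right)} = \frac{1}{\left(-30 + 983\right) + \left(86175 - 19500\right)} = \frac{1}{953 + 66675} = \frac{1}{67628}$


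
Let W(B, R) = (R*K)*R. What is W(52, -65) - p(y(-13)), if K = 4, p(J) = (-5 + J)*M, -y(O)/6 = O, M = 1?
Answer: 16827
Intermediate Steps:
y(O) = -6*O
p(J) = -5 + J (p(J) = (-5 + J)*1 = -5 + J)
W(B, R) = 4*R**2 (W(B, R) = (R*4)*R = (4*R)*R = 4*R**2)
W(52, -65) - p(y(-13)) = 4*(-65)**2 - (-5 - 6*(-13)) = 4*4225 - (-5 + 78) = 16900 - 1*73 = 16900 - 73 = 16827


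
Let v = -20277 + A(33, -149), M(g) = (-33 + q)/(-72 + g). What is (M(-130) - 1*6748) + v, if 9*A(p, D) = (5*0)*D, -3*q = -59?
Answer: -8188555/303 ≈ -27025.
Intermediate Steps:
q = 59/3 (q = -⅓*(-59) = 59/3 ≈ 19.667)
A(p, D) = 0 (A(p, D) = ((5*0)*D)/9 = (0*D)/9 = (⅑)*0 = 0)
M(g) = -40/(3*(-72 + g)) (M(g) = (-33 + 59/3)/(-72 + g) = -40/(3*(-72 + g)))
v = -20277 (v = -20277 + 0 = -20277)
(M(-130) - 1*6748) + v = (-40/(-216 + 3*(-130)) - 1*6748) - 20277 = (-40/(-216 - 390) - 6748) - 20277 = (-40/(-606) - 6748) - 20277 = (-40*(-1/606) - 6748) - 20277 = (20/303 - 6748) - 20277 = -2044624/303 - 20277 = -8188555/303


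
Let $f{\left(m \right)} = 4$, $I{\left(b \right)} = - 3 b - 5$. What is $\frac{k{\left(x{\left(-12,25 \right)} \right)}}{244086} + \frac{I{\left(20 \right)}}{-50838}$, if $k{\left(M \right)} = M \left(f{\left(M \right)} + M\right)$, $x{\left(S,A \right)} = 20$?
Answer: $\frac{6711305}{2068140678} \approx 0.0032451$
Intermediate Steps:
$I{\left(b \right)} = -5 - 3 b$
$k{\left(M \right)} = M \left(4 + M\right)$
$\frac{k{\left(x{\left(-12,25 \right)} \right)}}{244086} + \frac{I{\left(20 \right)}}{-50838} = \frac{20 \left(4 + 20\right)}{244086} + \frac{-5 - 60}{-50838} = 20 \cdot 24 \cdot \frac{1}{244086} + \left(-5 - 60\right) \left(- \frac{1}{50838}\right) = 480 \cdot \frac{1}{244086} - - \frac{65}{50838} = \frac{80}{40681} + \frac{65}{50838} = \frac{6711305}{2068140678}$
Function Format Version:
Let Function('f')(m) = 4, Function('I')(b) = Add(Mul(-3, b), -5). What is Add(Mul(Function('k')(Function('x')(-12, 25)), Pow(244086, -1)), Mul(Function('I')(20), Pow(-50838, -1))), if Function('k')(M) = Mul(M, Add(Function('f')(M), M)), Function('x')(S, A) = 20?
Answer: Rational(6711305, 2068140678) ≈ 0.0032451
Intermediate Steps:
Function('I')(b) = Add(-5, Mul(-3, b))
Function('k')(M) = Mul(M, Add(4, M))
Add(Mul(Function('k')(Function('x')(-12, 25)), Pow(244086, -1)), Mul(Function('I')(20), Pow(-50838, -1))) = Add(Mul(Mul(20, Add(4, 20)), Pow(244086, -1)), Mul(Add(-5, Mul(-3, 20)), Pow(-50838, -1))) = Add(Mul(Mul(20, 24), Rational(1, 244086)), Mul(Add(-5, -60), Rational(-1, 50838))) = Add(Mul(480, Rational(1, 244086)), Mul(-65, Rational(-1, 50838))) = Add(Rational(80, 40681), Rational(65, 50838)) = Rational(6711305, 2068140678)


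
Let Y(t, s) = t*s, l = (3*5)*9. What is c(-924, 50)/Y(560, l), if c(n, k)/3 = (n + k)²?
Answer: 190969/6300 ≈ 30.313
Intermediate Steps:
c(n, k) = 3*(k + n)² (c(n, k) = 3*(n + k)² = 3*(k + n)²)
l = 135 (l = 15*9 = 135)
Y(t, s) = s*t
c(-924, 50)/Y(560, l) = (3*(50 - 924)²)/((135*560)) = (3*(-874)²)/75600 = (3*763876)*(1/75600) = 2291628*(1/75600) = 190969/6300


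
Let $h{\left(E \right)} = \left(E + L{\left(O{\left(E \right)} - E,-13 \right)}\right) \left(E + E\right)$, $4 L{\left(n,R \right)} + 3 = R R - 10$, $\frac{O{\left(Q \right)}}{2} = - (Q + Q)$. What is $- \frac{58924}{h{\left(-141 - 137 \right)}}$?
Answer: $- \frac{14731}{33221} \approx -0.44342$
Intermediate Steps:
$O{\left(Q \right)} = - 4 Q$ ($O{\left(Q \right)} = 2 \left(- (Q + Q)\right) = 2 \left(- 2 Q\right) = - 4 Q$)
$L{\left(n,R \right)} = - \frac{13}{4} + \frac{R^{2}}{4}$ ($L{\left(n,R \right)} = - \frac{3}{4} + \frac{R R - 10}{4} = - \frac{3}{4} + \frac{R^{2} - 10}{4} = - \frac{3}{4} + \frac{-10 + R^{2}}{4} = - \frac{3}{4} + \left(- \frac{5}{2} + \frac{R^{2}}{4}\right) = - \frac{13}{4} + \frac{R^{2}}{4}$)
$h{\left(E \right)} = 2 E \left(39 + E\right)$ ($h{\left(E \right)} = \left(E - \left(\frac{13}{4} - \frac{\left(-13\right)^{2}}{4}\right)\right) \left(E + E\right) = \left(E + \left(- \frac{13}{4} + \frac{1}{4} \cdot 169\right)\right) 2 E = \left(E + \left(- \frac{13}{4} + \frac{169}{4}\right)\right) 2 E = \left(E + 39\right) 2 E = \left(39 + E\right) 2 E = 2 E \left(39 + E\right)$)
$- \frac{58924}{h{\left(-141 - 137 \right)}} = - \frac{58924}{2 \left(-141 - 137\right) \left(39 - 278\right)} = - \frac{58924}{2 \left(-278\right) \left(39 - 278\right)} = - \frac{58924}{2 \left(-278\right) \left(-239\right)} = - \frac{58924}{132884} = \left(-58924\right) \frac{1}{132884} = - \frac{14731}{33221}$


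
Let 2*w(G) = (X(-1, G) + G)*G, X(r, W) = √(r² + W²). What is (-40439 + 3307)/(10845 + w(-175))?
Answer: -777024232/359787595 - 519848*√30626/71957519 ≈ -3.4240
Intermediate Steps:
X(r, W) = √(W² + r²)
w(G) = G*(G + √(1 + G²))/2 (w(G) = ((√(G² + (-1)²) + G)*G)/2 = ((√(G² + 1) + G)*G)/2 = ((√(1 + G²) + G)*G)/2 = ((G + √(1 + G²))*G)/2 = (G*(G + √(1 + G²)))/2 = G*(G + √(1 + G²))/2)
(-40439 + 3307)/(10845 + w(-175)) = (-40439 + 3307)/(10845 + (½)*(-175)*(-175 + √(1 + (-175)²))) = -37132/(10845 + (½)*(-175)*(-175 + √(1 + 30625))) = -37132/(10845 + (½)*(-175)*(-175 + √30626)) = -37132/(10845 + (30625/2 - 175*√30626/2)) = -37132/(52315/2 - 175*√30626/2)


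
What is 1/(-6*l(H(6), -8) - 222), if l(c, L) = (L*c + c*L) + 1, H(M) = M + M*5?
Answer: 1/3228 ≈ 0.00030979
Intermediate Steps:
H(M) = 6*M (H(M) = M + 5*M = 6*M)
l(c, L) = 1 + 2*L*c (l(c, L) = (L*c + L*c) + 1 = 2*L*c + 1 = 1 + 2*L*c)
1/(-6*l(H(6), -8) - 222) = 1/(-6*(1 + 2*(-8)*(6*6)) - 222) = 1/(-6*(1 + 2*(-8)*36) - 222) = 1/(-6*(1 - 576) - 222) = 1/(-6*(-575) - 222) = 1/(3450 - 222) = 1/3228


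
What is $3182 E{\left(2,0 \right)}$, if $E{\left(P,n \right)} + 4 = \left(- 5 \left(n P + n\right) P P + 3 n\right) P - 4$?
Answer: $-25456$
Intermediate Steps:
$E{\left(P,n \right)} = -8 + P \left(3 n + P^{2} \left(- 5 n - 5 P n\right)\right)$ ($E{\left(P,n \right)} = -4 + \left(\left(- 5 \left(n P + n\right) P P + 3 n\right) P - 4\right) = -4 + \left(\left(- 5 \left(P n + n\right) P P + 3 n\right) P - 4\right) = -4 + \left(\left(- 5 \left(n + P n\right) P P + 3 n\right) P - 4\right) = -4 + \left(\left(\left(- 5 n - 5 P n\right) P P + 3 n\right) P - 4\right) = -4 + \left(\left(P \left(- 5 n - 5 P n\right) P + 3 n\right) P - 4\right) = -4 + \left(\left(P^{2} \left(- 5 n - 5 P n\right) + 3 n\right) P - 4\right) = -4 + \left(\left(3 n + P^{2} \left(- 5 n - 5 P n\right)\right) P - 4\right) = -4 + \left(P \left(3 n + P^{2} \left(- 5 n - 5 P n\right)\right) - 4\right) = -4 + \left(-4 + P \left(3 n + P^{2} \left(- 5 n - 5 P n\right)\right)\right) = -8 + P \left(3 n + P^{2} \left(- 5 n - 5 P n\right)\right)$)
$3182 E{\left(2,0 \right)} = 3182 \left(-8 - 0 \cdot 2^{3} - 0 \cdot 2^{4} + 3 \cdot 2 \cdot 0\right) = 3182 \left(-8 - 0 \cdot 8 - 0 \cdot 16 + 0\right) = 3182 \left(-8 + 0 + 0 + 0\right) = 3182 \left(-8\right) = -25456$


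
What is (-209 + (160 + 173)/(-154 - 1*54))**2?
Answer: 1918878025/43264 ≈ 44353.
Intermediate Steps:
(-209 + (160 + 173)/(-154 - 1*54))**2 = (-209 + 333/(-154 - 54))**2 = (-209 + 333/(-208))**2 = (-209 + 333*(-1/208))**2 = (-209 - 333/208)**2 = (-43805/208)**2 = 1918878025/43264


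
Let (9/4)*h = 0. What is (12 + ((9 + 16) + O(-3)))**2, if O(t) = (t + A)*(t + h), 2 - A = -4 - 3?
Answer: 361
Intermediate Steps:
h = 0 (h = (4/9)*0 = 0)
A = 9 (A = 2 - (-4 - 3) = 2 - 1*(-7) = 2 + 7 = 9)
O(t) = t*(9 + t) (O(t) = (t + 9)*(t + 0) = (9 + t)*t = t*(9 + t))
(12 + ((9 + 16) + O(-3)))**2 = (12 + ((9 + 16) - 3*(9 - 3)))**2 = (12 + (25 - 3*6))**2 = (12 + (25 - 18))**2 = (12 + 7)**2 = 19**2 = 361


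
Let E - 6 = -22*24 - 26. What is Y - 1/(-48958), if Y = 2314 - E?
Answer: 140117797/48958 ≈ 2862.0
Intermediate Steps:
E = -548 (E = 6 + (-22*24 - 26) = 6 + (-528 - 26) = 6 - 554 = -548)
Y = 2862 (Y = 2314 - 1*(-548) = 2314 + 548 = 2862)
Y - 1/(-48958) = 2862 - 1/(-48958) = 2862 - 1*(-1/48958) = 2862 + 1/48958 = 140117797/48958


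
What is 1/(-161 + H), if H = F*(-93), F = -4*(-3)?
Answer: -1/1277 ≈ -0.00078308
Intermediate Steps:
F = 12
H = -1116 (H = 12*(-93) = -1116)
1/(-161 + H) = 1/(-161 - 1116) = 1/(-1277) = -1/1277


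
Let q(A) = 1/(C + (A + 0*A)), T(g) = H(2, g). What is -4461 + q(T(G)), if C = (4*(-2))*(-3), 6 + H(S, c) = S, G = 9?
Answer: -89219/20 ≈ -4461.0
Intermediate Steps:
H(S, c) = -6 + S
C = 24 (C = -8*(-3) = 24)
T(g) = -4 (T(g) = -6 + 2 = -4)
q(A) = 1/(24 + A) (q(A) = 1/(24 + (A + 0*A)) = 1/(24 + (A + 0)) = 1/(24 + A))
-4461 + q(T(G)) = -4461 + 1/(24 - 4) = -4461 + 1/20 = -89219/20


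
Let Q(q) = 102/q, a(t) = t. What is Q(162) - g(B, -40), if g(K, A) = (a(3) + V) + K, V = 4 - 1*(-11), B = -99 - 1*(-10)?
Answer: 1934/27 ≈ 71.630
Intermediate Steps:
B = -89 (B = -99 + 10 = -89)
V = 15 (V = 4 + 11 = 15)
g(K, A) = 18 + K (g(K, A) = (3 + 15) + K = 18 + K)
Q(162) - g(B, -40) = 102/162 - (18 - 89) = 102*(1/162) - 1*(-71) = 17/27 + 71 = 1934/27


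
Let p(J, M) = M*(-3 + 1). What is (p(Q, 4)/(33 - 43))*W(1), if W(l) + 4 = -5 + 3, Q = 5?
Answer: -24/5 ≈ -4.8000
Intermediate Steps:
p(J, M) = -2*M (p(J, M) = M*(-2) = -2*M)
W(l) = -6 (W(l) = -4 + (-5 + 3) = -4 - 2 = -6)
(p(Q, 4)/(33 - 43))*W(1) = ((-2*4)/(33 - 43))*(-6) = -8/(-10)*(-6) = -8*(-⅒)*(-6) = (⅘)*(-6) = -24/5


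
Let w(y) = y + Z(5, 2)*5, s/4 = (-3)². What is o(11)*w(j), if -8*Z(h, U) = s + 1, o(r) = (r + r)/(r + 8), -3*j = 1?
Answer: -6193/228 ≈ -27.162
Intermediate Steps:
j = -⅓ (j = -⅓*1 = -⅓ ≈ -0.33333)
s = 36 (s = 4*(-3)² = 4*9 = 36)
o(r) = 2*r/(8 + r) (o(r) = (2*r)/(8 + r) = 2*r/(8 + r))
Z(h, U) = -37/8 (Z(h, U) = -(36 + 1)/8 = -⅛*37 = -37/8)
w(y) = -185/8 + y (w(y) = y - 37/8*5 = y - 185/8 = -185/8 + y)
o(11)*w(j) = (2*11/(8 + 11))*(-185/8 - ⅓) = (2*11/19)*(-563/24) = (2*11*(1/19))*(-563/24) = (22/19)*(-563/24) = -6193/228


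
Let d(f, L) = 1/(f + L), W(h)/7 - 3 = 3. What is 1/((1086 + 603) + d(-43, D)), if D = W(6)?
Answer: 1/1688 ≈ 0.00059242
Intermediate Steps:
W(h) = 42 (W(h) = 21 + 7*3 = 21 + 21 = 42)
D = 42
d(f, L) = 1/(L + f)
1/((1086 + 603) + d(-43, D)) = 1/((1086 + 603) + 1/(42 - 43)) = 1/(1689 + 1/(-1)) = 1/(1689 - 1) = 1/1688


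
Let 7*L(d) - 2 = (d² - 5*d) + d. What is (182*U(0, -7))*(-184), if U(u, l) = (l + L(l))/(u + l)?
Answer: 143520/7 ≈ 20503.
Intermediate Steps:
L(d) = 2/7 - 4*d/7 + d²/7 (L(d) = 2/7 + ((d² - 5*d) + d)/7 = 2/7 + (d² - 4*d)/7 = 2/7 + (-4*d/7 + d²/7) = 2/7 - 4*d/7 + d²/7)
U(u, l) = (2/7 + l²/7 + 3*l/7)/(l + u) (U(u, l) = (l + (2/7 - 4*l/7 + l²/7))/(u + l) = (2/7 + l²/7 + 3*l/7)/(l + u))
(182*U(0, -7))*(-184) = (182*((2 + (-7)² + 3*(-7))/(7*(-7 + 0))))*(-184) = (182*((⅐)*(2 + 49 - 21)/(-7)))*(-184) = (182*((⅐)*(-⅐)*30))*(-184) = (182*(-30/49))*(-184) = -780/7*(-184) = 143520/7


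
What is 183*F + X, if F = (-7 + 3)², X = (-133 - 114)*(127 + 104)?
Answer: -54129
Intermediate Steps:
X = -57057 (X = -247*231 = -57057)
F = 16 (F = (-4)² = 16)
183*F + X = 183*16 - 57057 = 2928 - 57057 = -54129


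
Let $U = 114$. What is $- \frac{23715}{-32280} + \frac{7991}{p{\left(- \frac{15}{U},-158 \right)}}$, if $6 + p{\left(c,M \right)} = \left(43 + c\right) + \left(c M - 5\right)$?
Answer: $\frac{656635597}{4306152} \approx 152.49$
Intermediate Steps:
$p{\left(c,M \right)} = 32 + c + M c$ ($p{\left(c,M \right)} = -6 + \left(\left(43 + c\right) + \left(c M - 5\right)\right) = -6 + \left(\left(43 + c\right) + \left(M c - 5\right)\right) = -6 + \left(\left(43 + c\right) + \left(-5 + M c\right)\right) = -6 + \left(38 + c + M c\right) = 32 + c + M c$)
$- \frac{23715}{-32280} + \frac{7991}{p{\left(- \frac{15}{U},-158 \right)}} = - \frac{23715}{-32280} + \frac{7991}{32 - \frac{15}{114} - 158 \left(- \frac{15}{114}\right)} = \left(-23715\right) \left(- \frac{1}{32280}\right) + \frac{7991}{32 - \frac{5}{38} - 158 \left(\left(-15\right) \frac{1}{114}\right)} = \frac{1581}{2152} + \frac{7991}{32 - \frac{5}{38} - - \frac{395}{19}} = \frac{1581}{2152} + \frac{7991}{32 - \frac{5}{38} + \frac{395}{19}} = \frac{1581}{2152} + \frac{7991}{\frac{2001}{38}} = \frac{1581}{2152} + 7991 \cdot \frac{38}{2001} = \frac{1581}{2152} + \frac{303658}{2001} = \frac{656635597}{4306152}$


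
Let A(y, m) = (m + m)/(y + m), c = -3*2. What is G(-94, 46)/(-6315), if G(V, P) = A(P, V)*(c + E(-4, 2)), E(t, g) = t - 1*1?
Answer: 517/75780 ≈ 0.0068224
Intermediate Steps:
c = -6
A(y, m) = 2*m/(m + y) (A(y, m) = (2*m)/(m + y) = 2*m/(m + y))
E(t, g) = -1 + t (E(t, g) = t - 1 = -1 + t)
G(V, P) = -22*V/(P + V) (G(V, P) = (2*V/(V + P))*(-6 + (-1 - 4)) = (2*V/(P + V))*(-6 - 5) = (2*V/(P + V))*(-11) = -22*V/(P + V))
G(-94, 46)/(-6315) = -22*(-94)/(46 - 94)/(-6315) = -22*(-94)/(-48)*(-1/6315) = -22*(-94)*(-1/48)*(-1/6315) = -517/12*(-1/6315) = 517/75780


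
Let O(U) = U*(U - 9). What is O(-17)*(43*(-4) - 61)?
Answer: -102986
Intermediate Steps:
O(U) = U*(-9 + U)
O(-17)*(43*(-4) - 61) = (-17*(-9 - 17))*(43*(-4) - 61) = (-17*(-26))*(-172 - 61) = 442*(-233) = -102986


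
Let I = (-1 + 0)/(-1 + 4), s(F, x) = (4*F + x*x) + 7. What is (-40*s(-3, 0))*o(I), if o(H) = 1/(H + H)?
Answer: -300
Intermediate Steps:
s(F, x) = 7 + x² + 4*F (s(F, x) = (4*F + x²) + 7 = (x² + 4*F) + 7 = 7 + x² + 4*F)
I = -⅓ (I = -1/3 = -1*⅓ = -⅓ ≈ -0.33333)
o(H) = 1/(2*H)
(-40*s(-3, 0))*o(I) = (-40*(7 + 0² + 4*(-3)))*(1/(2*(-⅓))) = (-40*(7 + 0 - 12))*((½)*(-3)) = -40*(-5)*(-3/2) = 200*(-3/2) = -300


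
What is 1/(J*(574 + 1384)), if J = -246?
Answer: -1/481668 ≈ -2.0761e-6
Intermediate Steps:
1/(J*(574 + 1384)) = 1/(-246*(574 + 1384)) = 1/(-246*1958) = 1/(-481668) = -1/481668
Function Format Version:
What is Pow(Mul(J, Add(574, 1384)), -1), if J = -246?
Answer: Rational(-1, 481668) ≈ -2.0761e-6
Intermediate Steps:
Pow(Mul(J, Add(574, 1384)), -1) = Pow(Mul(-246, Add(574, 1384)), -1) = Pow(Mul(-246, 1958), -1) = Pow(-481668, -1) = Rational(-1, 481668)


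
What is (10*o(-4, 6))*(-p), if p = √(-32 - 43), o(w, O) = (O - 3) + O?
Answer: -450*I*√3 ≈ -779.42*I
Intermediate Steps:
o(w, O) = -3 + 2*O (o(w, O) = (-3 + O) + O = -3 + 2*O)
p = 5*I*√3 (p = √(-75) = 5*I*√3 ≈ 8.6602*I)
(10*o(-4, 6))*(-p) = (10*(-3 + 2*6))*(-5*I*√3) = (10*(-3 + 12))*(-5*I*√3) = (10*9)*(-5*I*√3) = 90*(-5*I*√3) = -450*I*√3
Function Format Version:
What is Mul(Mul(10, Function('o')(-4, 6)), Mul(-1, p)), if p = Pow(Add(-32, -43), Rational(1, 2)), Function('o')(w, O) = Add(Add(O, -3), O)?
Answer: Mul(-450, I, Pow(3, Rational(1, 2))) ≈ Mul(-779.42, I)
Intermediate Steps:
Function('o')(w, O) = Add(-3, Mul(2, O)) (Function('o')(w, O) = Add(Add(-3, O), O) = Add(-3, Mul(2, O)))
p = Mul(5, I, Pow(3, Rational(1, 2))) (p = Pow(-75, Rational(1, 2)) = Mul(5, I, Pow(3, Rational(1, 2))) ≈ Mul(8.6602, I))
Mul(Mul(10, Function('o')(-4, 6)), Mul(-1, p)) = Mul(Mul(10, Add(-3, Mul(2, 6))), Mul(-1, Mul(5, I, Pow(3, Rational(1, 2))))) = Mul(Mul(10, Add(-3, 12)), Mul(-5, I, Pow(3, Rational(1, 2)))) = Mul(Mul(10, 9), Mul(-5, I, Pow(3, Rational(1, 2)))) = Mul(90, Mul(-5, I, Pow(3, Rational(1, 2)))) = Mul(-450, I, Pow(3, Rational(1, 2)))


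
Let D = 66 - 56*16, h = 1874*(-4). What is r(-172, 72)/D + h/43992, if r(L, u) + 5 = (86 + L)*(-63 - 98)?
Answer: -76889369/4564170 ≈ -16.846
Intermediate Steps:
h = -7496
D = -830 (D = 66 - 896 = -830)
r(L, u) = -13851 - 161*L (r(L, u) = -5 + (86 + L)*(-63 - 98) = -5 + (86 + L)*(-161) = -5 + (-13846 - 161*L) = -13851 - 161*L)
r(-172, 72)/D + h/43992 = (-13851 - 161*(-172))/(-830) - 7496/43992 = (-13851 + 27692)*(-1/830) - 7496*1/43992 = 13841*(-1/830) - 937/5499 = -13841/830 - 937/5499 = -76889369/4564170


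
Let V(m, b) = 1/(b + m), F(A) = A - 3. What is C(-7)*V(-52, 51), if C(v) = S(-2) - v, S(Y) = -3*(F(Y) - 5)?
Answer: -37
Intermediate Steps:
F(A) = -3 + A
S(Y) = 24 - 3*Y (S(Y) = -3*((-3 + Y) - 5) = -3*(-8 + Y) = 24 - 3*Y)
C(v) = 30 - v (C(v) = (24 - 3*(-2)) - v = (24 + 6) - v = 30 - v)
C(-7)*V(-52, 51) = (30 - 1*(-7))/(51 - 52) = (30 + 7)/(-1) = 37*(-1) = -37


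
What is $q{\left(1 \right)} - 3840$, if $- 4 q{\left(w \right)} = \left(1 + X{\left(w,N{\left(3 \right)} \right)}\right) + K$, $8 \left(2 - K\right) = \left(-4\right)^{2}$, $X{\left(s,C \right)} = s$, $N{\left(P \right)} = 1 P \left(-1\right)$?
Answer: $- \frac{7681}{2} \approx -3840.5$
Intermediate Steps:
$N{\left(P \right)} = - P$ ($N{\left(P \right)} = P \left(-1\right) = - P$)
$K = 0$ ($K = 2 - \frac{\left(-4\right)^{2}}{8} = 2 - 2 = 0$)
$q{\left(w \right)} = - \frac{1}{4} - \frac{w}{4}$ ($q{\left(w \right)} = - \frac{\left(1 + w\right) + 0}{4} = - \frac{1 + w}{4} = - \frac{1}{4} - \frac{w}{4}$)
$q{\left(1 \right)} - 3840 = \left(- \frac{1}{4} - \frac{1}{4}\right) - 3840 = - \frac{1}{2} - 3840 = - \frac{7681}{2}$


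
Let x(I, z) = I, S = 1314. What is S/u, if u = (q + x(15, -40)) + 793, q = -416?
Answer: 657/196 ≈ 3.3520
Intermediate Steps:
u = 392 (u = (-416 + 15) + 793 = -401 + 793 = 392)
S/u = 1314/392 = 1314*(1/392) = 657/196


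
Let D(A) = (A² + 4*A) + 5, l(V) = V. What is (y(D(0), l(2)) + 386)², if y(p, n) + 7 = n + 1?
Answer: 145924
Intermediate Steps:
D(A) = 5 + A² + 4*A
y(p, n) = -6 + n (y(p, n) = -7 + (n + 1) = -7 + (1 + n) = -6 + n)
(y(D(0), l(2)) + 386)² = ((-6 + 2) + 386)² = (-4 + 386)² = 382² = 145924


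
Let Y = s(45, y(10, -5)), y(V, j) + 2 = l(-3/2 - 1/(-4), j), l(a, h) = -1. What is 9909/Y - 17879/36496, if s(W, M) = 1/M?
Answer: -1084934471/36496 ≈ -29728.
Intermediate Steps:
y(V, j) = -3 (y(V, j) = -2 - 1 = -3)
Y = -⅓ (Y = 1/(-3) = -⅓ ≈ -0.33333)
9909/Y - 17879/36496 = 9909/(-⅓) - 17879/36496 = 9909*(-3) - 17879*1/36496 = -29727 - 17879/36496 = -1084934471/36496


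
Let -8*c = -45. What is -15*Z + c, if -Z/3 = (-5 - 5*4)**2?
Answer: 225045/8 ≈ 28131.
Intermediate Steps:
c = 45/8 (c = -1/8*(-45) = 45/8 ≈ 5.6250)
Z = -1875 (Z = -3*(-5 - 5*4)**2 = -3*(-5 - 20)**2 = -3*(-25)**2 = -3*625 = -1875)
-15*Z + c = -15*(-1875) + 45/8 = 28125 + 45/8 = 225045/8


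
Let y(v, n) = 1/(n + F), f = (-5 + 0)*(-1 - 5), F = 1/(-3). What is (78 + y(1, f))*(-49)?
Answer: -340305/89 ≈ -3823.7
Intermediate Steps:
F = -1/3 ≈ -0.33333
f = 30 (f = -5*(-6) = 30)
y(v, n) = 1/(-1/3 + n) (y(v, n) = 1/(n - 1/3) = 1/(-1/3 + n))
(78 + y(1, f))*(-49) = (78 + 3/(-1 + 3*30))*(-49) = (78 + 3/(-1 + 90))*(-49) = (78 + 3/89)*(-49) = (6945/89)*(-49) = -340305/89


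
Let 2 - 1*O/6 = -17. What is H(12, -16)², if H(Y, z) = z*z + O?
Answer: 136900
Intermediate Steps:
O = 114 (O = 12 - 6*(-17) = 12 + 102 = 114)
H(Y, z) = 114 + z² (H(Y, z) = z*z + 114 = z² + 114 = 114 + z²)
H(12, -16)² = (114 + (-16)²)² = (114 + 256)² = 370² = 136900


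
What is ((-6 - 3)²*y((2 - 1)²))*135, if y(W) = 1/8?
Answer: 10935/8 ≈ 1366.9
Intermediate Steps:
y(W) = ⅛
((-6 - 3)²*y((2 - 1)²))*135 = ((-6 - 3)²*(⅛))*135 = ((-9)²*(⅛))*135 = (81*(⅛))*135 = (81/8)*135 = 10935/8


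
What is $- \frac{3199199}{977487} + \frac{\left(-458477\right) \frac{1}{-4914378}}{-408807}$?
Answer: $- \frac{306061619998511593}{93514418417610162} \approx -3.2729$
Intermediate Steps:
$- \frac{3199199}{977487} + \frac{\left(-458477\right) \frac{1}{-4914378}}{-408807} = \left(-3199199\right) \frac{1}{977487} + \left(-458477\right) \left(- \frac{1}{4914378}\right) \left(- \frac{1}{408807}\right) = - \frac{3199199}{977487} + \frac{458477}{4914378} \left(- \frac{1}{408807}\right) = - \frac{3199199}{977487} - \frac{458477}{2009032127046} = - \frac{306061619998511593}{93514418417610162}$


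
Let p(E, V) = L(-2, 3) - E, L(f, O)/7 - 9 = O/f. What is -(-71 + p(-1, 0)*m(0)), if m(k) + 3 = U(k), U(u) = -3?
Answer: 392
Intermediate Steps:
L(f, O) = 63 + 7*O/f (L(f, O) = 63 + 7*(O/f) = 63 + 7*O/f)
m(k) = -6 (m(k) = -3 - 3 = -6)
p(E, V) = 105/2 - E (p(E, V) = (63 + 7*3/(-2)) - E = (63 + 7*3*(-1/2)) - E = (63 - 21/2) - E = 105/2 - E)
-(-71 + p(-1, 0)*m(0)) = -(-71 + (105/2 - 1*(-1))*(-6)) = -(-71 + (105/2 + 1)*(-6)) = -(-71 + (107/2)*(-6)) = -(-71 - 321) = -1*(-392) = 392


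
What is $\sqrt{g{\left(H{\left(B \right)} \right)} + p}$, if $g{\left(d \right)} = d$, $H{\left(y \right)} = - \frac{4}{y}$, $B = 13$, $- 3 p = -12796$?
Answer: $\frac{8 \sqrt{101361}}{39} \approx 65.307$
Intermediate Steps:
$p = \frac{12796}{3}$ ($p = \left(- \frac{1}{3}\right) \left(-12796\right) = \frac{12796}{3} \approx 4265.3$)
$\sqrt{g{\left(H{\left(B \right)} \right)} + p} = \sqrt{- \frac{4}{13} + \frac{12796}{3}} = \sqrt{\frac{166336}{39}} = \frac{8 \sqrt{101361}}{39}$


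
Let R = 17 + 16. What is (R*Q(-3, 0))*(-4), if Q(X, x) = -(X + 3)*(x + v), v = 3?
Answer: 0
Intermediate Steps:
R = 33
Q(X, x) = -(3 + X)*(3 + x) (Q(X, x) = -(X + 3)*(x + 3) = -(3 + X)*(3 + x))
(R*Q(-3, 0))*(-4) = (33*(-9 - 3*(-3) - 3*0 - 1*(-3)*0))*(-4) = (33*(-9 + 9 + 0 + 0))*(-4) = (33*0)*(-4) = 0*(-4) = 0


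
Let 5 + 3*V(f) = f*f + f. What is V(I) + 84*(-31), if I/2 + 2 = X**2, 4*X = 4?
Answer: -2605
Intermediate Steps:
X = 1 (X = (1/4)*4 = 1)
I = -2 (I = -4 + 2*1**2 = -4 + 2*1 = -4 + 2 = -2)
V(f) = -5/3 + f/3 + f**2/3 (V(f) = -5/3 + (f*f + f)/3 = -5/3 + (f**2 + f)/3 = -5/3 + (f + f**2)/3 = -5/3 + (f/3 + f**2/3) = -5/3 + f/3 + f**2/3)
V(I) + 84*(-31) = (-5/3 + (1/3)*(-2) + (1/3)*(-2)**2) + 84*(-31) = (-5/3 - 2/3 + (1/3)*4) - 2604 = (-5/3 - 2/3 + 4/3) - 2604 = -1 - 2604 = -2605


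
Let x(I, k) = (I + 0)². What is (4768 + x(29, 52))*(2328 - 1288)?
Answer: 5833360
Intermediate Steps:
x(I, k) = I²
(4768 + x(29, 52))*(2328 - 1288) = (4768 + 29²)*(2328 - 1288) = (4768 + 841)*1040 = 5609*1040 = 5833360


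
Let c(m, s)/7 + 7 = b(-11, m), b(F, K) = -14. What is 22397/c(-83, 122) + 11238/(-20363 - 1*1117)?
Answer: -80456591/526260 ≈ -152.88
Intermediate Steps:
c(m, s) = -147 (c(m, s) = -49 + 7*(-14) = -49 - 98 = -147)
22397/c(-83, 122) + 11238/(-20363 - 1*1117) = 22397/(-147) + 11238/(-20363 - 1*1117) = 22397*(-1/147) + 11238/(-20363 - 1117) = -22397/147 + 11238/(-21480) = -22397/147 + 11238*(-1/21480) = -22397/147 - 1873/3580 = -80456591/526260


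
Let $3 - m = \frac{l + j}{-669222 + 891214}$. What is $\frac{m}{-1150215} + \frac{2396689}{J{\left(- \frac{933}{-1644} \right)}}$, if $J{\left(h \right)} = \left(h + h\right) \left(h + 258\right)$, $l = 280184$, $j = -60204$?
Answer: $\frac{4594403763573035353321}{562601997490068030} \approx 8166.3$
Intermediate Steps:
$J{\left(h \right)} = 2 h \left(258 + h\right)$
$m = \frac{111499}{55498}$ ($m = 3 - \frac{280184 - 60204}{-669222 + 891214} = 3 - \frac{219980}{221992} = 3 - 219980 \cdot \frac{1}{221992} = 3 - \frac{54995}{55498} = \frac{111499}{55498} \approx 2.0091$)
$\frac{m}{-1150215} + \frac{2396689}{J{\left(- \frac{933}{-1644} \right)}} = \frac{111499}{55498 \left(-1150215\right)} + \frac{2396689}{2 \left(- \frac{933}{-1644}\right) \left(258 - \frac{933}{-1644}\right)} = \frac{111499}{55498} \left(- \frac{1}{1150215}\right) + \frac{2396689}{2 \left(\left(-933\right) \left(- \frac{1}{1644}\right)\right) \left(258 - - \frac{311}{548}\right)} = - \frac{111499}{63834632070} + \frac{2396689}{2 \cdot \frac{311}{548} \left(258 + \frac{311}{548}\right)} = - \frac{111499}{63834632070} + \frac{2396689}{2 \cdot \frac{311}{548} \cdot \frac{141695}{548}} = - \frac{111499}{63834632070} + \frac{2396689}{\frac{44067145}{150152}} = - \frac{111499}{63834632070} + 2396689 \cdot \frac{150152}{44067145} = - \frac{111499}{63834632070} + \frac{359867646728}{44067145} = \frac{4594403763573035353321}{562601997490068030}$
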